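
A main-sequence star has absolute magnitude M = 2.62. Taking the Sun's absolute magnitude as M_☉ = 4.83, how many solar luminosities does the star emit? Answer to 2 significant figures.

L/L_☉ ≈ 7.7

M − M_☉ = 2.62 − 4.83 = -2.210
L/L_☉ = 10^(−0.4 (M − M_☉)) = 10^0.884 = 7.656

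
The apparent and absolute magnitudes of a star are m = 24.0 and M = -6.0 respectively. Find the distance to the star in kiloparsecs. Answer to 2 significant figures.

Distance modulus: m − M = 24.0 − (-6.0) = 30.000
m − M = 5 log₁₀ d − 5
log₁₀ d = (m − M)/5 + 1 = 7.0000
d = 10^7.0000 = 1.000×10^7 pc
= 10000 kpc

d ≈ 10000 kpc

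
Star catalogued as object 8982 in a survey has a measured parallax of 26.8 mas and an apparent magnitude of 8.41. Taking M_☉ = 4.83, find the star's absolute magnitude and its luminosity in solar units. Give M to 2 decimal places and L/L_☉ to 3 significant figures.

d = 1/p = 1000/26.8 mas = 37.31 pc
M = m − 5 log₁₀ d + 5 = 8.41 − 5·1.5719 + 5 = 5.551
M − M_☉ = 5.551 − 4.83 = 0.721
L/L_☉ = 10^(−0.4 × 0.721) = 0.5149

M ≈ 5.55; L/L_☉ ≈ 0.515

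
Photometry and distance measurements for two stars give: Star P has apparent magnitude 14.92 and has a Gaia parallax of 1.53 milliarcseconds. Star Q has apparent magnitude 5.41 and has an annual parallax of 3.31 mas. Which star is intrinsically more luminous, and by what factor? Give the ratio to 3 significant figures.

Star P: p = 1.53 mas = 1.53×10^-3″ → d = 1/p = 653.6 pc
Star P: M = m − 5 log₁₀ d + 5 = 14.92 − 5·2.8153 + 5 = 5.843
Star Q: p = 3.31 mas = 3.31×10^-3″ → d = 1/p = 302.1 pc
Star Q: M = m − 5 log₁₀ d + 5 = 5.41 − 5·2.4802 + 5 = -1.991
ΔM = M_P − M_Q = 5.843 − (-1.991) = 7.834; smaller M is more luminous → Star Q.
L ratio = 10^(0.4 |ΔM|) = 10^3.134 = 1361

Star Q is more luminous, by a factor of 1360.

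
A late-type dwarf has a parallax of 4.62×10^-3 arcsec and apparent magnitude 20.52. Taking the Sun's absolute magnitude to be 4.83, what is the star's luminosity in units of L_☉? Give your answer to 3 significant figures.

L/L_☉ ≈ 2.48×10^-4

d = 1/p = 1/4.62×10^-3″ = 216.5 pc
M = m − 5 log₁₀ d + 5 = 20.52 − 5·2.3354 + 5 = 13.843
M − M_☉ = 13.843 − 4.83 = 9.013
L/L_☉ = 10^(−0.4 × 9.013) = 2.482×10^-4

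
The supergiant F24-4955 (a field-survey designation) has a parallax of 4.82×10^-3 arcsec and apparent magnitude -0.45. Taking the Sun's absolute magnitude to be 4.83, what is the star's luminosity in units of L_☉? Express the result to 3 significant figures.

d = 1/p = 1/4.82×10^-3″ = 207.5 pc
M = m − 5 log₁₀ d + 5 = -0.45 − 5·2.3170 + 5 = -7.035
M − M_☉ = -7.035 − 4.83 = -11.865
L/L_☉ = 10^(−0.4 × -11.865) = 55710

L/L_☉ ≈ 55700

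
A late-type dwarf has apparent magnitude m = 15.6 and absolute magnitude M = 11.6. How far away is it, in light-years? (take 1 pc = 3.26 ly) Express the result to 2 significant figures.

d ≈ 210 ly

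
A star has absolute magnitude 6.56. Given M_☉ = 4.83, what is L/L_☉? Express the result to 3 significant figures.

L/L_☉ ≈ 0.203

M − M_☉ = 6.56 − 4.83 = 1.730
L/L_☉ = 10^(−0.4 (M − M_☉)) = 10^-0.692 = 0.2032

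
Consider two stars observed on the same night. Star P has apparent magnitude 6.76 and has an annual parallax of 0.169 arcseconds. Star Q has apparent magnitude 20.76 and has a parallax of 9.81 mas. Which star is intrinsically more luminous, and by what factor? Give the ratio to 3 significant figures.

Star P is more luminous, by a factor of 1340.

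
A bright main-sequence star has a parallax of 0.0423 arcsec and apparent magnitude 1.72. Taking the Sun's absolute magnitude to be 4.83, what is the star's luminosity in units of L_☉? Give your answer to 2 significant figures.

L/L_☉ ≈ 98

d = 1/p = 1/0.0423″ = 23.64 pc
M = m − 5 log₁₀ d + 5 = 1.72 − 5·1.3737 + 5 = -0.148
M − M_☉ = -0.148 − 4.83 = -4.978
L/L_☉ = 10^(−0.4 × -4.978) = 98.02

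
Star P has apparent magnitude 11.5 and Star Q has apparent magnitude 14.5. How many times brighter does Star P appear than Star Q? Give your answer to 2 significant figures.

Δm = 11.5 − (14.5) = -3.0
Flux ratio = 10^(−0.4 Δm) = 10^(−0.4 × -3.0) = 10^1.200 = 15.85

16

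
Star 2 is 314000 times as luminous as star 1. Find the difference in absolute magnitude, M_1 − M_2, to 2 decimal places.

M_1 − M_2 ≈ 13.74

Pogson: ΔM = −2.5 log₁₀(ratio) = −2.5 log₁₀(314000) = −2.5 × 5.4969 = -13.742
Star 2 is brighter so has the smaller magnitude: M_1 − M_2 is positive.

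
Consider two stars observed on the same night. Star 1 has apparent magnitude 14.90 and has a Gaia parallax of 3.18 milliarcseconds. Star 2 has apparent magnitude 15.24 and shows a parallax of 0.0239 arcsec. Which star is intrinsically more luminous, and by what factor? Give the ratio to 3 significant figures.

Star 1 is more luminous, by a factor of 77.3.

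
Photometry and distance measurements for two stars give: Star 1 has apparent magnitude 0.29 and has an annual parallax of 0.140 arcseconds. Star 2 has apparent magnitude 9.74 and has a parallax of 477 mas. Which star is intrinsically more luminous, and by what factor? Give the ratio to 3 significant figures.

Star 1: d = 1/p = 1/0.140″ = 7.143 pc
Star 1: M = m − 5 log₁₀ d + 5 = 0.29 − 5·0.8539 + 5 = 1.021
Star 2: p = 477 mas = 0.477″ → d = 1/p = 2.096 pc
Star 2: M = m − 5 log₁₀ d + 5 = 9.74 − 5·0.3215 + 5 = 13.133
ΔM = M_1 − M_2 = 1.021 − (13.133) = -12.112; smaller M is more luminous → Star 1.
L ratio = 10^(0.4 |ΔM|) = 10^4.845 = 69950

Star 1 is more luminous, by a factor of 69900.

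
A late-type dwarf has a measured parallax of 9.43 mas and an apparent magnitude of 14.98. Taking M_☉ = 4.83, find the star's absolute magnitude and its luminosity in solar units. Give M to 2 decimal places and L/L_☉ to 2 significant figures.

M ≈ 9.85; L/L_☉ ≈ 9.8×10^-3

d = 1/p = 1000/9.43 mas = 106.0 pc
M = m − 5 log₁₀ d + 5 = 14.98 − 5·2.0255 + 5 = 9.853
M − M_☉ = 9.853 − 4.83 = 5.023
L/L_☉ = 10^(−0.4 × 5.023) = 9.794×10^-3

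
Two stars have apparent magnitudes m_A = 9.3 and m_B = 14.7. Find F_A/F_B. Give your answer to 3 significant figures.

F_A/F_B ≈ 145

Magnitude difference = -5.4
Flux ratio = 10^(−0.4 Δm) = 10^(−0.4 × -5.4) = 10^2.160 = 144.5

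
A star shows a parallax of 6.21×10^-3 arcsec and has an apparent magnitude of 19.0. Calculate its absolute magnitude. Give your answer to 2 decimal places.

M ≈ 12.97

d = 1/p = 1/6.21×10^-3″ = 161.0 pc
5 log₁₀(d/10 pc) = 5 log₁₀(161.0) − 5 = 6.035
M = m − 5 log₁₀(d/10) = 19.0 − 6.035 = 12.965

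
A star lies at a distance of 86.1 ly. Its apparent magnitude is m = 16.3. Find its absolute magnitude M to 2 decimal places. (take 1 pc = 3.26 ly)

M ≈ 14.19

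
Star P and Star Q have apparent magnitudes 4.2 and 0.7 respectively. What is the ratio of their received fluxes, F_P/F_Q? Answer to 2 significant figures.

F_P/F_Q ≈ 0.040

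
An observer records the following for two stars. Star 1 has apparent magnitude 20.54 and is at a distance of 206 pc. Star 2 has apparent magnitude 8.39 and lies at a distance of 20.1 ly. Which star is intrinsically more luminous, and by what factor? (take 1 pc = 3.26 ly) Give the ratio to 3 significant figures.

Star 2 is more luminous, by a factor of 64.9.

Star 1: M = m − 5 log₁₀ d + 5 = 20.54 − 5·2.3139 + 5 = 13.971
Star 2: d = 20.1 ly / 3.26 = 6.166 pc
Star 2: M = m − 5 log₁₀ d + 5 = 8.39 − 5·0.7900 + 5 = 9.440
ΔM = M_1 − M_2 = 13.971 − (9.440) = 4.531; smaller M is more luminous → Star 2.
L ratio = 10^(0.4 |ΔM|) = 10^1.812 = 64.90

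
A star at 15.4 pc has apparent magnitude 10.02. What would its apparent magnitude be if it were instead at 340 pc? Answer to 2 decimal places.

m ≈ 16.74

Flux ∝ 1/d², so Δm = 5 log₁₀(d₂/d₁) = 5 log₁₀(340/15.4) = 6.720
m₂ = m₁ + Δm = 10.02 + (6.720) = 16.740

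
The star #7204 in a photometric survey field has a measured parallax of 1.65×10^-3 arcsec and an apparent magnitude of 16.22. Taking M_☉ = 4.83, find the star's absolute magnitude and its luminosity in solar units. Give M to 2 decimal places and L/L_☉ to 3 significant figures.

M ≈ 7.31; L/L_☉ ≈ 0.102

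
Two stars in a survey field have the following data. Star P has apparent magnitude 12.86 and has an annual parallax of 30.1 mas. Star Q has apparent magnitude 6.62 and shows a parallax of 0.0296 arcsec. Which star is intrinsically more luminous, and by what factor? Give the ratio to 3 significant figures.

Star P: p = 30.1 mas = 0.0301″ → d = 1/p = 33.22 pc
Star P: M = m − 5 log₁₀ d + 5 = 12.86 − 5·1.5214 + 5 = 10.253
Star Q: d = 1/p = 1/0.0296″ = 33.78 pc
Star Q: M = m − 5 log₁₀ d + 5 = 6.62 − 5·1.5287 + 5 = 3.976
ΔM = M_P − M_Q = 10.253 − (3.976) = 6.276; smaller M is more luminous → Star Q.
L ratio = 10^(0.4 |ΔM|) = 10^2.511 = 324.0

Star Q is more luminous, by a factor of 324.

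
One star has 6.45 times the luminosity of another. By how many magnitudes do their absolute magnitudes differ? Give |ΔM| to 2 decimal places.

Pogson: ΔM = −2.5 log₁₀(ratio) = −2.5 log₁₀(6.45) = −2.5 × 0.8096 = -2.024

|ΔM| ≈ 2.02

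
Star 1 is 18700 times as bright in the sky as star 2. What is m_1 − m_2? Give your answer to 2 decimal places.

m_1 − m_2 ≈ -10.68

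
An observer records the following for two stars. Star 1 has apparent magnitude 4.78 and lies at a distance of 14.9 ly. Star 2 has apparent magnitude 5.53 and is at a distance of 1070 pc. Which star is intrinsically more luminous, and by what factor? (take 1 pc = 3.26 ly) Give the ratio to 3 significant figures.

Star 1: d = 14.9 ly / 3.26 = 4.571 pc
Star 1: M = m − 5 log₁₀ d + 5 = 4.78 − 5·0.6600 + 5 = 6.480
Star 2: M = m − 5 log₁₀ d + 5 = 5.53 − 5·3.0294 + 5 = -4.617
ΔM = M_1 − M_2 = 6.480 − (-4.617) = 11.097; smaller M is more luminous → Star 2.
L ratio = 10^(0.4 |ΔM|) = 10^4.439 = 27470

Star 2 is more luminous, by a factor of 27500.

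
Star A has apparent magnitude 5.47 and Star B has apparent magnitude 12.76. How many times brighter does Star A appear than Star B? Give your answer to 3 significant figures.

824

Magnitude difference = -7.29
Flux ratio = 10^(−0.4 Δm) = 10^(−0.4 × -7.29) = 10^2.916 = 824.1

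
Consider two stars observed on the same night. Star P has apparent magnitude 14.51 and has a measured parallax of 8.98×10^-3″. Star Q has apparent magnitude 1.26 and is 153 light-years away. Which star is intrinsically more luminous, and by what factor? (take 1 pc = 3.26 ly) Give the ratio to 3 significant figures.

Star P: d = 1/p = 1/8.98×10^-3″ = 111.4 pc
Star P: M = m − 5 log₁₀ d + 5 = 14.51 − 5·2.0467 + 5 = 9.276
Star Q: d = 153 ly / 3.26 = 46.93 pc
Star Q: M = m − 5 log₁₀ d + 5 = 1.26 − 5·1.6715 + 5 = -2.097
ΔM = M_P − M_Q = 9.276 − (-2.097) = 11.374; smaller M is more luminous → Star Q.
L ratio = 10^(0.4 |ΔM|) = 10^4.550 = 35440

Star Q is more luminous, by a factor of 35400.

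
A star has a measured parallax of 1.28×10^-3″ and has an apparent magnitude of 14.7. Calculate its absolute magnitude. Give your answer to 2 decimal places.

M ≈ 5.24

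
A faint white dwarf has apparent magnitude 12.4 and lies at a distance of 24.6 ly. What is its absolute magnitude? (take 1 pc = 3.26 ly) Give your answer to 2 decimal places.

d = 24.6 ly / 3.26 = 7.546 pc
5 log₁₀(d/10 pc) = 5 log₁₀(7.546) − 5 = -0.611
M = m − 5 log₁₀(d/10) = 12.4 + 0.611 = 13.011

M ≈ 13.01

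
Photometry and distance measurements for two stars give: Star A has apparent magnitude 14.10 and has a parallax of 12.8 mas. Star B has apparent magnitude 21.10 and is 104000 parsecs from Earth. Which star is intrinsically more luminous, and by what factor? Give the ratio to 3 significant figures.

Star B is more luminous, by a factor of 2810.

Star A: p = 12.8 mas = 0.0128″ → d = 1/p = 78.12 pc
Star A: M = m − 5 log₁₀ d + 5 = 14.10 − 5·1.8928 + 5 = 9.636
Star B: M = m − 5 log₁₀ d + 5 = 21.10 − 5·5.0170 + 5 = 1.015
ΔM = M_A − M_B = 9.636 − (1.015) = 8.621; smaller M is more luminous → Star B.
L ratio = 10^(0.4 |ΔM|) = 10^3.448 = 2809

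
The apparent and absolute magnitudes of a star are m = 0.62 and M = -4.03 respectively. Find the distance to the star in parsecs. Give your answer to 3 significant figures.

d ≈ 85.1 pc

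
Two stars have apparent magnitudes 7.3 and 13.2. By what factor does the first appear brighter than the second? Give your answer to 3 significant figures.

Magnitude difference = -5.9
Flux ratio = 10^(−0.4 Δm) = 10^(−0.4 × -5.9) = 10^2.360 = 229.1

229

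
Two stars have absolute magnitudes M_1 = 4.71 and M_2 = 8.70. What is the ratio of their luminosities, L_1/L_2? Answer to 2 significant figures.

L_1/L_2 ≈ 39

ΔM = M_1 − M_2 = -3.99
L_1/L_2 = 10^(−0.4 ΔM) = 10^1.596 = 39.45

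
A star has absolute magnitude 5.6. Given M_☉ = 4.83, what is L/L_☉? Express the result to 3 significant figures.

M − M_☉ = 5.6 − 4.83 = 0.770
L/L_☉ = 10^(−0.4 (M − M_☉)) = 10^-0.308 = 0.4920

L/L_☉ ≈ 0.492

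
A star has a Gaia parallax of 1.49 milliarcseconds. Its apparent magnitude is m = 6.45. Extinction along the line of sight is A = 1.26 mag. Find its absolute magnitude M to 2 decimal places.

p = 1.49 mas = 1.49×10^-3″ → d = 1/p = 671.1 pc
5 log₁₀(d/10 pc) = 5 log₁₀(671.1) − 5 = 9.134
M = m − 5 log₁₀(d/10) − A = 6.45 − 9.134 − 1.26 = -3.944

M ≈ -3.94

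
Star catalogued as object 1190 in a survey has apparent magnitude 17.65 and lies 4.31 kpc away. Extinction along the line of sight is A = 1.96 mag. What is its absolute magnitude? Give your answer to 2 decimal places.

M ≈ 2.52

d = 4.31 kpc = 4310 pc
5 log₁₀(d/10 pc) = 5 log₁₀(4310) − 5 = 13.172
M = m − 5 log₁₀(d/10) − A = 17.65 − 13.172 − 1.96 = 2.518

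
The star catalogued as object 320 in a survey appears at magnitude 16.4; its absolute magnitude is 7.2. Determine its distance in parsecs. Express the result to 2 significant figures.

d ≈ 690 pc

Distance modulus: m − M = 16.4 − (7.2) = 9.200
m − M = 5 log₁₀ d − 5
log₁₀ d = (m − M)/5 + 1 = 2.8400
d = 10^2.8400 = 691.8 pc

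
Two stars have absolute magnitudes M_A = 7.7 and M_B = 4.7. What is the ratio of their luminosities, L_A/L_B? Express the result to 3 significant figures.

ΔM = M_A − M_B = 3.0
L_A/L_B = 10^(−0.4 ΔM) = 10^-1.200 = 0.06310

L_A/L_B ≈ 0.0631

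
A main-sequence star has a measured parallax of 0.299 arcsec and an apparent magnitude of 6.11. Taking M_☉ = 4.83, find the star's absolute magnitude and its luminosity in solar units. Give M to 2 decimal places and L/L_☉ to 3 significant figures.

M ≈ 8.49; L/L_☉ ≈ 0.0344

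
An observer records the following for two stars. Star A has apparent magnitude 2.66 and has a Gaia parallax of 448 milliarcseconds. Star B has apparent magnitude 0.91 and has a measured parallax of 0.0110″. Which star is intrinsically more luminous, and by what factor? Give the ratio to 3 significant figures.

Star B is more luminous, by a factor of 8310.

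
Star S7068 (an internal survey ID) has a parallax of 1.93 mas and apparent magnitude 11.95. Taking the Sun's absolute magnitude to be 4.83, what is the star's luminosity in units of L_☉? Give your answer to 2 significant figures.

d = 1/p = 1000/1.93 mas = 518.1 pc
M = m − 5 log₁₀ d + 5 = 11.95 − 5·2.7144 + 5 = 3.378
M − M_☉ = 3.378 − 4.83 = -1.452
L/L_☉ = 10^(−0.4 × -1.452) = 3.810

L/L_☉ ≈ 3.8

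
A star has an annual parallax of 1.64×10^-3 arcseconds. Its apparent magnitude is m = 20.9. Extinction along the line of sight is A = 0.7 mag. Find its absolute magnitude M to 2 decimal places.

M ≈ 11.27

d = 1/p = 1/1.64×10^-3″ = 609.8 pc
5 log₁₀(d/10 pc) = 5 log₁₀(609.8) − 5 = 8.926
M = m − 5 log₁₀(d/10) − A = 20.9 − 8.926 − 0.7 = 11.274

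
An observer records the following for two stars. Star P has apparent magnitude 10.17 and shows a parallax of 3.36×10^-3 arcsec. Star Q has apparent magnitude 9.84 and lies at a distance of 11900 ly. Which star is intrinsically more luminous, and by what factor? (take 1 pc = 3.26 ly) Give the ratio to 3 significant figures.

Star P: d = 1/p = 1/3.36×10^-3″ = 297.6 pc
Star P: M = m − 5 log₁₀ d + 5 = 10.17 − 5·2.4737 + 5 = 2.802
Star Q: d = 11900 ly / 3.26 = 3650 pc
Star Q: M = m − 5 log₁₀ d + 5 = 9.84 − 5·3.5623 + 5 = -2.972
ΔM = M_P − M_Q = 2.802 − (-2.972) = 5.773; smaller M is more luminous → Star Q.
L ratio = 10^(0.4 |ΔM|) = 10^2.309 = 203.9

Star Q is more luminous, by a factor of 204.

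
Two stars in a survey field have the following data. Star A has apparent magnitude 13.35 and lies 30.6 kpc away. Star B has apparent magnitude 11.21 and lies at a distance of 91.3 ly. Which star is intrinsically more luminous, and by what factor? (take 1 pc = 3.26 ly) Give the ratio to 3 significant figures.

Star A: d = 30.6 kpc = 30600 pc
Star A: M = m − 5 log₁₀ d + 5 = 13.35 − 5·4.4857 + 5 = -4.079
Star B: d = 91.3 ly / 3.26 = 28.01 pc
Star B: M = m − 5 log₁₀ d + 5 = 11.21 − 5·1.4473 + 5 = 8.974
ΔM = M_A − M_B = -4.079 − (8.974) = -13.052; smaller M is more luminous → Star A.
L ratio = 10^(0.4 |ΔM|) = 10^5.221 = 166300

Star A is more luminous, by a factor of 166000.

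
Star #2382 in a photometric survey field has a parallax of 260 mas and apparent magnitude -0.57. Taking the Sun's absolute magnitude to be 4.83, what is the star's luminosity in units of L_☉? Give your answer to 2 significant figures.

d = 1/p = 1000/260 mas = 3.846 pc
M = m − 5 log₁₀ d + 5 = -0.57 − 5·0.5850 + 5 = 1.505
M − M_☉ = 1.505 − 4.83 = -3.325
L/L_☉ = 10^(−0.4 × -3.325) = 21.38

L/L_☉ ≈ 21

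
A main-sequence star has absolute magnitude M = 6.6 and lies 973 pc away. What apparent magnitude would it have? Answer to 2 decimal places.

m ≈ 16.54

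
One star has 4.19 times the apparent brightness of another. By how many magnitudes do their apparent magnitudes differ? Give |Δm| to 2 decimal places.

Pogson: Δm = −2.5 log₁₀(ratio) = −2.5 log₁₀(4.19) = −2.5 × 0.6222 = -1.556

|Δm| ≈ 1.56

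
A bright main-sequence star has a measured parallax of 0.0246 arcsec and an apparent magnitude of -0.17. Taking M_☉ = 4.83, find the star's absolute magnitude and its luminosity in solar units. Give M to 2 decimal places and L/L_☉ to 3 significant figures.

M ≈ -3.22; L/L_☉ ≈ 1650

d = 1/p = 1/0.0246″ = 40.65 pc
M = m − 5 log₁₀ d + 5 = -0.17 − 5·1.6091 + 5 = -3.215
M − M_☉ = -3.215 − 4.83 = -8.045
L/L_☉ = 10^(−0.4 × -8.045) = 1652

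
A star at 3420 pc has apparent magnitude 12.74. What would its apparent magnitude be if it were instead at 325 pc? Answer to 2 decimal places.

Flux ∝ 1/d², so Δm = 5 log₁₀(d₂/d₁) = 5 log₁₀(325/3420) = -5.111
m₂ = m₁ + Δm = 12.74 + (-5.111) = 7.629

m ≈ 7.63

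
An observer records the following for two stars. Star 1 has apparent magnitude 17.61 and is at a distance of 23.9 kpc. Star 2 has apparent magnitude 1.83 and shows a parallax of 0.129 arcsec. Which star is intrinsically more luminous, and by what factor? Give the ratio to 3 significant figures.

Star 1 is more luminous, by a factor of 4.63.

Star 1: d = 23.9 kpc = 23900 pc
Star 1: M = m − 5 log₁₀ d + 5 = 17.61 − 5·4.3784 + 5 = 0.718
Star 2: d = 1/p = 1/0.129″ = 7.752 pc
Star 2: M = m − 5 log₁₀ d + 5 = 1.83 − 5·0.8894 + 5 = 2.383
ΔM = M_1 − M_2 = 0.718 − (2.383) = -1.665; smaller M is more luminous → Star 1.
L ratio = 10^(0.4 |ΔM|) = 10^0.666 = 4.634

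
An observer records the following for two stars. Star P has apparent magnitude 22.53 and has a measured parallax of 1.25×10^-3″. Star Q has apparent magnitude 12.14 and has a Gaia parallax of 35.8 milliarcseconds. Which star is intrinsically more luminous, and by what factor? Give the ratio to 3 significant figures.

Star Q is more luminous, by a factor of 17.5.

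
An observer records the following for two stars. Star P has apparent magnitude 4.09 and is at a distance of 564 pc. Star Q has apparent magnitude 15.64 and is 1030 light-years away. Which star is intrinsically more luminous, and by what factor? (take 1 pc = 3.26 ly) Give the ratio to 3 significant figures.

Star P: M = m − 5 log₁₀ d + 5 = 4.09 − 5·2.7513 + 5 = -4.666
Star Q: d = 1030 ly / 3.26 = 316.0 pc
Star Q: M = m − 5 log₁₀ d + 5 = 15.64 − 5·2.4996 + 5 = 8.142
ΔM = M_P − M_Q = -4.666 − (8.142) = -12.808; smaller M is more luminous → Star P.
L ratio = 10^(0.4 |ΔM|) = 10^5.123 = 132800

Star P is more luminous, by a factor of 133000.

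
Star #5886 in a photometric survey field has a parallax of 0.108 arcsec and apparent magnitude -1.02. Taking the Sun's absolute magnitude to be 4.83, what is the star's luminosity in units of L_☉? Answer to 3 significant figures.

L/L_☉ ≈ 188

d = 1/p = 1/0.108″ = 9.259 pc
M = m − 5 log₁₀ d + 5 = -1.02 − 5·0.9666 + 5 = -0.853
M − M_☉ = -0.853 − 4.83 = -5.683
L/L_☉ = 10^(−0.4 × -5.683) = 187.6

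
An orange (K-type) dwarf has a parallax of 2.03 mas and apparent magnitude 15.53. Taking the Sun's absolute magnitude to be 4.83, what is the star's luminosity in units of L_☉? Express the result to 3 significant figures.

d = 1/p = 1000/2.03 mas = 492.6 pc
M = m − 5 log₁₀ d + 5 = 15.53 − 5·2.6925 + 5 = 7.067
M − M_☉ = 7.067 − 4.83 = 2.237
L/L_☉ = 10^(−0.4 × 2.237) = 0.1274

L/L_☉ ≈ 0.127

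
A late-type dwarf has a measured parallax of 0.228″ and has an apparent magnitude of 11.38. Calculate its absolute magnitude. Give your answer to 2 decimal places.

d = 1/p = 1/0.228″ = 4.386 pc
5 log₁₀(d/10 pc) = 5 log₁₀(4.386) − 5 = -1.790
M = m − 5 log₁₀(d/10) = 11.38 + 1.790 = 13.170

M ≈ 13.17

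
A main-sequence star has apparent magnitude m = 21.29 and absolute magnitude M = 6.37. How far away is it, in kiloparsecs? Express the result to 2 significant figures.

d ≈ 9.6 kpc

Distance modulus: m − M = 21.29 − (6.37) = 14.920
m − M = 5 log₁₀ d − 5
log₁₀ d = (m − M)/5 + 1 = 3.9840
d = 10^3.9840 = 9638 pc
= 9.638 kpc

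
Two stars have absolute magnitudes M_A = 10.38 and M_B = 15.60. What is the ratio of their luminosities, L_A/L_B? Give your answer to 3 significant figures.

L_A/L_B ≈ 122

ΔM = M_A − M_B = -5.22
L_A/L_B = 10^(−0.4 ΔM) = 10^2.088 = 122.5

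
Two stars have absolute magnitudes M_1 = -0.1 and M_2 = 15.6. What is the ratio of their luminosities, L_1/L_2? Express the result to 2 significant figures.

ΔM = M_1 − M_2 = -15.7
L_1/L_2 = 10^(−0.4 ΔM) = 10^6.280 = 1.905×10^6

L_1/L_2 ≈ 1.9×10^6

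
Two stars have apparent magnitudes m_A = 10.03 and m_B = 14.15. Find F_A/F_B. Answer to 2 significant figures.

F_A/F_B ≈ 44

Magnitude difference = -4.12
Flux ratio = 10^(−0.4 Δm) = 10^(−0.4 × -4.12) = 10^1.648 = 44.46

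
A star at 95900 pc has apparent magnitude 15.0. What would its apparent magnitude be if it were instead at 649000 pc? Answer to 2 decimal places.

Flux ∝ 1/d², so Δm = 5 log₁₀(d₂/d₁) = 5 log₁₀(649000/95900) = 4.152
m₂ = m₁ + Δm = 15.0 + (4.152) = 19.152

m ≈ 19.15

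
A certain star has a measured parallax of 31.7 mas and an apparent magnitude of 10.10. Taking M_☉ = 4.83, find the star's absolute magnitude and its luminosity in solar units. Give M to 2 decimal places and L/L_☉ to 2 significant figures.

M ≈ 7.61; L/L_☉ ≈ 0.078

d = 1/p = 1000/31.7 mas = 31.55 pc
M = m − 5 log₁₀ d + 5 = 10.10 − 5·1.4989 + 5 = 7.605
M − M_☉ = 7.605 − 4.83 = 2.775
L/L_☉ = 10^(−0.4 × 2.775) = 0.07760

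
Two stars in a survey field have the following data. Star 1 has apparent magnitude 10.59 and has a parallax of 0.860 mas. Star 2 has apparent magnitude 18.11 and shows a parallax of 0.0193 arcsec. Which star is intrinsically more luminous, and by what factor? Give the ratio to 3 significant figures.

Star 1: p = 0.860 mas = 8.60×10^-4″ → d = 1/p = 1163 pc
Star 1: M = m − 5 log₁₀ d + 5 = 10.59 − 5·3.0655 + 5 = 0.262
Star 2: d = 1/p = 1/0.0193″ = 51.81 pc
Star 2: M = m − 5 log₁₀ d + 5 = 18.11 − 5·1.7144 + 5 = 14.538
ΔM = M_1 − M_2 = 0.262 − (14.538) = -14.275; smaller M is more luminous → Star 1.
L ratio = 10^(0.4 |ΔM|) = 10^5.710 = 513000

Star 1 is more luminous, by a factor of 513000.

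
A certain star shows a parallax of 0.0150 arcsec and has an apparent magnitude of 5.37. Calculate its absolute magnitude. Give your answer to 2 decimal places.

d = 1/p = 1/0.0150″ = 66.67 pc
5 log₁₀(d/10 pc) = 5 log₁₀(66.67) − 5 = 4.120
M = m − 5 log₁₀(d/10) = 5.37 − 4.120 = 1.250

M ≈ 1.25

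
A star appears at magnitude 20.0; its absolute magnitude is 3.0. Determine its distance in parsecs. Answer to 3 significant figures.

Distance modulus: m − M = 20.0 − (3.0) = 17.000
m − M = 5 log₁₀ d − 5
log₁₀ d = (m − M)/5 + 1 = 4.4000
d = 10^4.4000 = 25120 pc

d ≈ 25100 pc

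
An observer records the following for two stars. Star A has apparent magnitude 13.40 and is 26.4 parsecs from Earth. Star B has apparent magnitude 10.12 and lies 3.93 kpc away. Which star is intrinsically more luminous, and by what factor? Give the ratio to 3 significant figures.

Star A: M = m − 5 log₁₀ d + 5 = 13.40 − 5·1.4216 + 5 = 11.292
Star B: d = 3.93 kpc = 3930 pc
Star B: M = m − 5 log₁₀ d + 5 = 10.12 − 5·3.5944 + 5 = -2.852
ΔM = M_A − M_B = 11.292 − (-2.852) = 14.144; smaller M is more luminous → Star B.
L ratio = 10^(0.4 |ΔM|) = 10^5.658 = 454500

Star B is more luminous, by a factor of 455000.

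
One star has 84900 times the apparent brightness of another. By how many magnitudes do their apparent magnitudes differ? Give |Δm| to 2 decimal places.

Pogson: Δm = −2.5 log₁₀(ratio) = −2.5 log₁₀(84900) = −2.5 × 4.9289 = -12.322

|Δm| ≈ 12.32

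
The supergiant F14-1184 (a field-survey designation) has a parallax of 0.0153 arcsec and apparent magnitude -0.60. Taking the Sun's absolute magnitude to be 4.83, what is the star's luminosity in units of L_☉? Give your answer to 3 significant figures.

L/L_☉ ≈ 6350

d = 1/p = 1/0.0153″ = 65.36 pc
M = m − 5 log₁₀ d + 5 = -0.60 − 5·1.8153 + 5 = -4.677
M − M_☉ = -4.677 − 4.83 = -9.507
L/L_☉ = 10^(−0.4 × -9.507) = 6348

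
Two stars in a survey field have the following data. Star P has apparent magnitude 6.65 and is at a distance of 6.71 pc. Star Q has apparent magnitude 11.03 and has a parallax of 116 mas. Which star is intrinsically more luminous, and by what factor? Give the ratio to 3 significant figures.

Star P: M = m − 5 log₁₀ d + 5 = 6.65 − 5·0.8267 + 5 = 7.516
Star Q: p = 116 mas = 0.116″ → d = 1/p = 8.621 pc
Star Q: M = m − 5 log₁₀ d + 5 = 11.03 − 5·0.9355 + 5 = 11.352
ΔM = M_P − M_Q = 7.516 − (11.352) = -3.836; smaller M is more luminous → Star P.
L ratio = 10^(0.4 |ΔM|) = 10^1.534 = 34.23

Star P is more luminous, by a factor of 34.2.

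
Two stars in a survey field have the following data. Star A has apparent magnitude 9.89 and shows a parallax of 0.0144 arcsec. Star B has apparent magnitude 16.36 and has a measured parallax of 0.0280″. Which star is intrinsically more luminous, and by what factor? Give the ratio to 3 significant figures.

Star A: d = 1/p = 1/0.0144″ = 69.44 pc
Star A: M = m − 5 log₁₀ d + 5 = 9.89 − 5·1.8416 + 5 = 5.682
Star B: d = 1/p = 1/0.0280″ = 35.71 pc
Star B: M = m − 5 log₁₀ d + 5 = 16.36 − 5·1.5528 + 5 = 13.596
ΔM = M_A − M_B = 5.682 − (13.596) = -7.914; smaller M is more luminous → Star A.
L ratio = 10^(0.4 |ΔM|) = 10^3.166 = 1464

Star A is more luminous, by a factor of 1460.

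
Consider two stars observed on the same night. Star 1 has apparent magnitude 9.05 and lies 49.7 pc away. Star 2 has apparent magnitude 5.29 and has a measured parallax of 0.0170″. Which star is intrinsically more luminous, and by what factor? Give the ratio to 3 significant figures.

Star 1: M = m − 5 log₁₀ d + 5 = 9.05 − 5·1.6964 + 5 = 5.568
Star 2: d = 1/p = 1/0.0170″ = 58.82 pc
Star 2: M = m − 5 log₁₀ d + 5 = 5.29 − 5·1.7696 + 5 = 1.442
ΔM = M_1 − M_2 = 5.568 − (1.442) = 4.126; smaller M is more luminous → Star 2.
L ratio = 10^(0.4 |ΔM|) = 10^1.650 = 44.71

Star 2 is more luminous, by a factor of 44.7.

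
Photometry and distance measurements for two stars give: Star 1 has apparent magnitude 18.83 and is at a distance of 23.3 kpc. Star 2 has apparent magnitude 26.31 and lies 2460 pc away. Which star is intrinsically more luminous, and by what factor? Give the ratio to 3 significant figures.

Star 1 is more luminous, by a factor of 88100.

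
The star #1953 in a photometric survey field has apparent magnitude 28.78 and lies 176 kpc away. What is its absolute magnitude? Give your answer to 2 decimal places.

M ≈ 7.55

d = 176 kpc = 176000 pc
5 log₁₀(d/10 pc) = 5 log₁₀(176000) − 5 = 21.228
M = m − 5 log₁₀(d/10) = 28.78 − 21.228 = 7.552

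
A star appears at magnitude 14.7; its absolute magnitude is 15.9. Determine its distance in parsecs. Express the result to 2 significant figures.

μ = m − M = -1.200
m − M = 5 log₁₀ d − 5
log₁₀ d = (m − M)/5 + 1 = 0.7600
d = 10^0.7600 = 5.754 pc

d ≈ 5.8 pc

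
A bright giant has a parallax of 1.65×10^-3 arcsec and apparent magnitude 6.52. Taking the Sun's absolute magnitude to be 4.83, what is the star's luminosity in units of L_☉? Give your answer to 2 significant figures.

d = 1/p = 1/1.65×10^-3″ = 606.1 pc
M = m − 5 log₁₀ d + 5 = 6.52 − 5·2.7825 + 5 = -2.393
M − M_☉ = -2.393 − 4.83 = -7.223
L/L_☉ = 10^(−0.4 × -7.223) = 774.5

L/L_☉ ≈ 770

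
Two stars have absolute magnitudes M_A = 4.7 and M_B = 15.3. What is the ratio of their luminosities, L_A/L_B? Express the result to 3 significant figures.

L_A/L_B ≈ 17400

ΔM = M_A − M_B = -10.6
L_A/L_B = 10^(−0.4 ΔM) = 10^4.240 = 17380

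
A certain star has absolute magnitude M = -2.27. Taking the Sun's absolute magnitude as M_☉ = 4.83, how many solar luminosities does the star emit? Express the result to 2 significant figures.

L/L_☉ ≈ 690

M − M_☉ = -2.27 − 4.83 = -7.100
L/L_☉ = 10^(−0.4 (M − M_☉)) = 10^2.840 = 691.8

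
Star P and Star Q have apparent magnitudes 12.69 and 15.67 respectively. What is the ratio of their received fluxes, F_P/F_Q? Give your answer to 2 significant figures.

F_P/F_Q ≈ 16

Δm = 12.69 − (15.67) = -2.98
Flux ratio = 10^(−0.4 Δm) = 10^(−0.4 × -2.98) = 10^1.192 = 15.56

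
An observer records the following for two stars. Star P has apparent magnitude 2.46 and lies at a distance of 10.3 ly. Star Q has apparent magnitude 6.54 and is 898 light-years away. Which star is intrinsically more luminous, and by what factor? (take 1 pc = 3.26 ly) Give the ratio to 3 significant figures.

Star Q is more luminous, by a factor of 177.

Star P: d = 10.3 ly / 3.26 = 3.160 pc
Star P: M = m − 5 log₁₀ d + 5 = 2.46 − 5·0.4996 + 5 = 4.962
Star Q: d = 898 ly / 3.26 = 275.5 pc
Star Q: M = m − 5 log₁₀ d + 5 = 6.54 − 5·2.4401 + 5 = -0.660
ΔM = M_P − M_Q = 4.962 − (-0.660) = 5.622; smaller M is more luminous → Star Q.
L ratio = 10^(0.4 |ΔM|) = 10^2.249 = 177.4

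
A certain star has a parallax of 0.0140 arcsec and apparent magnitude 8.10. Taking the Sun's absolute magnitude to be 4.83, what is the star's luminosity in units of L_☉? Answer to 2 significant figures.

L/L_☉ ≈ 2.5

d = 1/p = 1/0.0140″ = 71.43 pc
M = m − 5 log₁₀ d + 5 = 8.10 − 5·1.8539 + 5 = 3.831
M − M_☉ = 3.831 − 4.83 = -0.999
L/L_☉ = 10^(−0.4 × -0.999) = 2.510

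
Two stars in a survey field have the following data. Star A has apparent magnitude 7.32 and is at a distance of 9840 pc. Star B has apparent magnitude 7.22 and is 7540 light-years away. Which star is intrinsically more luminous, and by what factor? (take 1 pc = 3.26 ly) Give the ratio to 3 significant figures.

Star A: M = m − 5 log₁₀ d + 5 = 7.32 − 5·3.9930 + 5 = -7.645
Star B: d = 7540 ly / 3.26 = 2313 pc
Star B: M = m − 5 log₁₀ d + 5 = 7.22 − 5·3.3642 + 5 = -4.601
ΔM = M_A − M_B = -7.645 − (-4.601) = -3.044; smaller M is more luminous → Star A.
L ratio = 10^(0.4 |ΔM|) = 10^1.218 = 16.51

Star A is more luminous, by a factor of 16.5.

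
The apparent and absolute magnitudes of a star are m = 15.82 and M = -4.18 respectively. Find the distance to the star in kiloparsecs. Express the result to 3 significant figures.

Distance modulus: m − M = 15.82 − (-4.18) = 20.000
m − M = 5 log₁₀ d − 5
log₁₀ d = (m − M)/5 + 1 = 5.0000
d = 10^5.0000 = 100000 pc
= 100.0 kpc

d ≈ 100 kpc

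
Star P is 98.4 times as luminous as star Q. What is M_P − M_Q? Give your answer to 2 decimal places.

Pogson: ΔM = −2.5 log₁₀(ratio) = −2.5 log₁₀(98.4) = −2.5 × 1.9930 = -4.982
Star P is brighter, so it has the smaller magnitude: the difference is negative.

M_P − M_Q ≈ -4.98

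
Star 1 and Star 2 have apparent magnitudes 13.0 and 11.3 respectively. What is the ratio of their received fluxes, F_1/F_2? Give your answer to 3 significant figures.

Δm = 13.0 − (11.3) = 1.7
Flux ratio = 10^(−0.4 Δm) = 10^(−0.4 × 1.7) = 10^-0.680 = 0.2089

F_1/F_2 ≈ 0.209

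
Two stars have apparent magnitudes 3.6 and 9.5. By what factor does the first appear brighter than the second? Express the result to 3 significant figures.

229

Δm = 3.6 − (9.5) = -5.9
Flux ratio = 10^(−0.4 Δm) = 10^(−0.4 × -5.9) = 10^2.360 = 229.1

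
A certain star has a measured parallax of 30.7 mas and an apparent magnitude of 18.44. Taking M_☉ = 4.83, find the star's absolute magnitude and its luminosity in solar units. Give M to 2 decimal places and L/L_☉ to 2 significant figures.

M ≈ 15.88; L/L_☉ ≈ 3.8×10^-5

d = 1/p = 1000/30.7 mas = 32.57 pc
M = m − 5 log₁₀ d + 5 = 18.44 − 5·1.5129 + 5 = 15.876
M − M_☉ = 15.876 − 4.83 = 11.046
L/L_☉ = 10^(−0.4 × 11.046) = 3.817×10^-5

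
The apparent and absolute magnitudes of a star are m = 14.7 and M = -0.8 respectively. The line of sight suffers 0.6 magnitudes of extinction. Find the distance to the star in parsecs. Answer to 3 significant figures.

m − M = 5 log₁₀(d/10 pc) + A  ⇒  14.7 − (-0.8) − 0.6 = 5 log₁₀(d/10)
14.900 = 5 log₁₀(d/10)
log₁₀ d = (m − M − A)/5 + 1 = 3.9800
d = 10^3.9800 = 9550 pc

d ≈ 9550 pc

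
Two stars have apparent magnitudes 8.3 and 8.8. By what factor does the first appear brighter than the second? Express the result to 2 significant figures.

1.6

Magnitude difference = -0.5
Flux ratio = 10^(−0.4 Δm) = 10^(−0.4 × -0.5) = 10^0.200 = 1.585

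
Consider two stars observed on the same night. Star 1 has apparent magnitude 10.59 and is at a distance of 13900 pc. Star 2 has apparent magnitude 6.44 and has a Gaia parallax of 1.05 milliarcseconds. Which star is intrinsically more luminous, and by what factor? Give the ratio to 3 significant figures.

Star 1: M = m − 5 log₁₀ d + 5 = 10.59 − 5·4.1430 + 5 = -5.125
Star 2: p = 1.05 mas = 1.05×10^-3″ → d = 1/p = 952.4 pc
Star 2: M = m − 5 log₁₀ d + 5 = 6.44 − 5·2.9788 + 5 = -3.454
ΔM = M_1 − M_2 = -5.125 − (-3.454) = -1.671; smaller M is more luminous → Star 1.
L ratio = 10^(0.4 |ΔM|) = 10^0.668 = 4.660

Star 1 is more luminous, by a factor of 4.66.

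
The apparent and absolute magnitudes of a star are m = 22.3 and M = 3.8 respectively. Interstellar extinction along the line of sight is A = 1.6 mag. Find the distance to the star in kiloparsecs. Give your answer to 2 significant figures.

m − M = 5 log₁₀(d/10 pc) + A  ⇒  22.3 − (3.8) − 1.6 = 5 log₁₀(d/10)
16.900 = 5 log₁₀(d/10)
log₁₀ d = (m − M − A)/5 + 1 = 4.3800
d = 10^4.3800 = 23990 pc
= 23.99 kpc

d ≈ 24 kpc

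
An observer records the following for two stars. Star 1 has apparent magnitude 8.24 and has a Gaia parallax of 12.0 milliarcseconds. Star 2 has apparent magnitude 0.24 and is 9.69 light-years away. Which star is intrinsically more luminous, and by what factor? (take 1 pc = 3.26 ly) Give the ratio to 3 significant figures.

Star 1: p = 12.0 mas = 0.0120″ → d = 1/p = 83.33 pc
Star 1: M = m − 5 log₁₀ d + 5 = 8.24 − 5·1.9208 + 5 = 3.636
Star 2: d = 9.69 ly / 3.26 = 2.972 pc
Star 2: M = m − 5 log₁₀ d + 5 = 0.24 − 5·0.4731 + 5 = 2.874
ΔM = M_1 − M_2 = 3.636 − (2.874) = 0.761; smaller M is more luminous → Star 2.
L ratio = 10^(0.4 |ΔM|) = 10^0.305 = 2.016

Star 2 is more luminous, by a factor of 2.02.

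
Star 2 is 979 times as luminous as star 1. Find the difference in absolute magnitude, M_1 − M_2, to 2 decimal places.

M_1 − M_2 ≈ 7.48

Pogson: ΔM = −2.5 log₁₀(ratio) = −2.5 log₁₀(979) = −2.5 × 2.9908 = -7.477
Star 2 is brighter so has the smaller magnitude: M_1 − M_2 is positive.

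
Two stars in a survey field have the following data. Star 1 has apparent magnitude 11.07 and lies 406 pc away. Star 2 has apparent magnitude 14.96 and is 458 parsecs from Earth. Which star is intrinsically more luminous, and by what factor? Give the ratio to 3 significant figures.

Star 1 is more luminous, by a factor of 28.3.

Star 1: M = m − 5 log₁₀ d + 5 = 11.07 − 5·2.6085 + 5 = 3.027
Star 2: M = m − 5 log₁₀ d + 5 = 14.96 − 5·2.6609 + 5 = 6.656
ΔM = M_1 − M_2 = 3.027 − (6.656) = -3.628; smaller M is more luminous → Star 1.
L ratio = 10^(0.4 |ΔM|) = 10^1.451 = 28.27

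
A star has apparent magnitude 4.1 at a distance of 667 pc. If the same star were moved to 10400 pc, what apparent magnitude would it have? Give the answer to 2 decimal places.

Flux ∝ 1/d², so Δm = 5 log₁₀(d₂/d₁) = 5 log₁₀(10400/667) = 5.965
m₂ = m₁ + Δm = 4.1 + (5.965) = 10.065

m ≈ 10.06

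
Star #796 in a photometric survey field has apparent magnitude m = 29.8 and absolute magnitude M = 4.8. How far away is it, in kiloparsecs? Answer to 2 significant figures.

μ = m − M = 25.000
m − M = 5 log₁₀ d − 5
log₁₀ d = (m − M)/5 + 1 = 6.0000
d = 10^6.0000 = 1.000×10^6 pc
= 1000 kpc

d ≈ 1000 kpc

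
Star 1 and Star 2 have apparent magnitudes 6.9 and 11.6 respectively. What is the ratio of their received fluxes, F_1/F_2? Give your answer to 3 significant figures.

F_1/F_2 ≈ 75.9

Δm = 6.9 − (11.6) = -4.7
Flux ratio = 10^(−0.4 Δm) = 10^(−0.4 × -4.7) = 10^1.880 = 75.86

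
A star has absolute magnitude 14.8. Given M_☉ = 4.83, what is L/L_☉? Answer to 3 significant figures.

L/L_☉ ≈ 1.03×10^-4

M − M_☉ = 14.8 − 4.83 = 9.970
L/L_☉ = 10^(−0.4 (M − M_☉)) = 10^-3.988 = 1.028×10^-4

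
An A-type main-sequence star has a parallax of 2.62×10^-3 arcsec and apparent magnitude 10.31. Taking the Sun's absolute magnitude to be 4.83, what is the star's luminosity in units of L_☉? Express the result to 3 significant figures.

d = 1/p = 1/2.62×10^-3″ = 381.7 pc
M = m − 5 log₁₀ d + 5 = 10.31 − 5·2.5817 + 5 = 2.402
M − M_☉ = 2.402 − 4.83 = -2.428
L/L_☉ = 10^(−0.4 × -2.428) = 9.363

L/L_☉ ≈ 9.36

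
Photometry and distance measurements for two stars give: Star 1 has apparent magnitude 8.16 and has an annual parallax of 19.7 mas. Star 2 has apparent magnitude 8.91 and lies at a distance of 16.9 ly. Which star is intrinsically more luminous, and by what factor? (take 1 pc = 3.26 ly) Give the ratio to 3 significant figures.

Star 1 is more luminous, by a factor of 191.

Star 1: p = 19.7 mas = 0.0197″ → d = 1/p = 50.76 pc
Star 1: M = m − 5 log₁₀ d + 5 = 8.16 − 5·1.7055 + 5 = 4.632
Star 2: d = 16.9 ly / 3.26 = 5.184 pc
Star 2: M = m − 5 log₁₀ d + 5 = 8.91 − 5·0.7147 + 5 = 10.337
ΔM = M_1 − M_2 = 4.632 − (10.337) = -5.704; smaller M is more luminous → Star 1.
L ratio = 10^(0.4 |ΔM|) = 10^2.282 = 191.3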